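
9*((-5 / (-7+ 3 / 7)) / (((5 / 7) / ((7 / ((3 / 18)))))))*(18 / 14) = 11907 / 23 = 517.70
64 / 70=32 / 35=0.91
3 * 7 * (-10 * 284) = -59640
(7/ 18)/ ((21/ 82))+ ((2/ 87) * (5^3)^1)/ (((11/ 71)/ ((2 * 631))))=201617579/ 8613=23408.52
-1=-1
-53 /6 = -8.83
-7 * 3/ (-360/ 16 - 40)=42/ 125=0.34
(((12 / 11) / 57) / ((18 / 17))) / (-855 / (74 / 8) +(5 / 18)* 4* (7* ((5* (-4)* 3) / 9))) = -1887 / 15062630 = -0.00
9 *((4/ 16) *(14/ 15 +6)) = 78/ 5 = 15.60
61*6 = 366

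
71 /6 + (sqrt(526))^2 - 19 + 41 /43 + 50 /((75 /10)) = 45275 /86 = 526.45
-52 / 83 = -0.63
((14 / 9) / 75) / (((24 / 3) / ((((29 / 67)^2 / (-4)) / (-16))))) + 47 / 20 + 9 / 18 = 2210748607 / 775699200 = 2.85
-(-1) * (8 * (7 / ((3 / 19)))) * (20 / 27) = 21280 / 81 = 262.72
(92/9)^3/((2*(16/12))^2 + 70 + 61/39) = 10122944/745605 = 13.58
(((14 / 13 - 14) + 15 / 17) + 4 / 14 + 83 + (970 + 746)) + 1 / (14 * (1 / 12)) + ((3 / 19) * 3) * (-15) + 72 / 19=52460225 / 29393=1784.79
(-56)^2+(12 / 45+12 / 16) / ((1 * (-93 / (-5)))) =3499837 / 1116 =3136.05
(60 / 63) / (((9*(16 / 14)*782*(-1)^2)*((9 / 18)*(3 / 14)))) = 35 / 31671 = 0.00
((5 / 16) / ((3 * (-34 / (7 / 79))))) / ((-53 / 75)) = 875 / 2277728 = 0.00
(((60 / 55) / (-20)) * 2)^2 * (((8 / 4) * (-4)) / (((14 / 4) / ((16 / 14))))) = -4608 / 148225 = -0.03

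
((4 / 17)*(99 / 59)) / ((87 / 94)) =12408 / 29087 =0.43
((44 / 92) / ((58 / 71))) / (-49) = -781 / 65366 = -0.01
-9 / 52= -0.17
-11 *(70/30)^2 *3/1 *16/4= -718.67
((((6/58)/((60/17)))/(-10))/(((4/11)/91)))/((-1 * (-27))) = -17017/626400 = -0.03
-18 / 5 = -3.60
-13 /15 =-0.87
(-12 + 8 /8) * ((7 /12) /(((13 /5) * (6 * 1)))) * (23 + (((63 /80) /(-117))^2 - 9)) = -388656191 /67491840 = -5.76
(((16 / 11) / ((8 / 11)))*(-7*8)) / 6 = -18.67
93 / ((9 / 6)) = 62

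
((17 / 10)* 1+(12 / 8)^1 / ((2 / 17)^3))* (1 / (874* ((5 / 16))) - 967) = -155996560097 / 174800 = -892428.83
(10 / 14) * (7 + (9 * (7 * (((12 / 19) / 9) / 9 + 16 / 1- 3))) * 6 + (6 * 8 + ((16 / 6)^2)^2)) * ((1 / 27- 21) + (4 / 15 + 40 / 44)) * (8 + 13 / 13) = -227128064984 / 355509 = -638881.34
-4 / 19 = -0.21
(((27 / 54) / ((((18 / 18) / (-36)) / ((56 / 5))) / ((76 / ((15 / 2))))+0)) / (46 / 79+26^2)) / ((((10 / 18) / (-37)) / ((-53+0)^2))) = 1887017525568 / 3340625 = 564869.61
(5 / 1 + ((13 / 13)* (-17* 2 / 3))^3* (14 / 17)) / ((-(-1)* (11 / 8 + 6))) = -257864 / 1593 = -161.87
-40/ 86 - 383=-16489/ 43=-383.47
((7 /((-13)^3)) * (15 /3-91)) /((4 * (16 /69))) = 20769 /70304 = 0.30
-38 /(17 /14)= -31.29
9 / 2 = 4.50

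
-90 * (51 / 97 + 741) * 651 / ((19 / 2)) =-4573262.64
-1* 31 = -31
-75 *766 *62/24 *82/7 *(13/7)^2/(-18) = 2056700425/6174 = 333122.84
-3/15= -1/5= -0.20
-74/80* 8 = -37/5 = -7.40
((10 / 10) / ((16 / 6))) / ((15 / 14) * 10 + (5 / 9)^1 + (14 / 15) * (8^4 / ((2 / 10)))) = 189 / 9639472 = 0.00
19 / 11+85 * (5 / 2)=4713 / 22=214.23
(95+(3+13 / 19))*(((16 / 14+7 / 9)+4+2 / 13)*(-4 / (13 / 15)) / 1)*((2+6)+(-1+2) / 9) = -4539687500 / 202293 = -22441.15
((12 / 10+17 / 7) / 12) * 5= 127 / 84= 1.51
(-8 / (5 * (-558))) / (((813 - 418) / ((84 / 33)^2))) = 3136 / 66674025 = 0.00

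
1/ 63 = 0.02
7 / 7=1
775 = 775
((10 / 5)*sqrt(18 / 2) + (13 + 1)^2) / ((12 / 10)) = 505 / 3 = 168.33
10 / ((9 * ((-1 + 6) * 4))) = 1 / 18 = 0.06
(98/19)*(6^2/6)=588/19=30.95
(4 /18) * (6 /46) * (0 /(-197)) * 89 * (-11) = 0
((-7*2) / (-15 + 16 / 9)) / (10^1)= 9 / 85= 0.11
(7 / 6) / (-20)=-7 / 120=-0.06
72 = 72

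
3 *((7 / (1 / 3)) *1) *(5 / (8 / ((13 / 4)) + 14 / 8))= 5460 / 73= 74.79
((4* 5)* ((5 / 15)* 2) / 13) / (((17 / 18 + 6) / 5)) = 0.74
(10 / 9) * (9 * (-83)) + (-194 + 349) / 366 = -829.58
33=33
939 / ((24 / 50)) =7825 / 4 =1956.25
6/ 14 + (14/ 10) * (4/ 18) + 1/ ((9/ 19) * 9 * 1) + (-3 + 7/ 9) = -3538/ 2835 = -1.25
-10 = -10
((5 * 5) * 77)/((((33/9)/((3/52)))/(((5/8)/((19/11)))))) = 86625/7904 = 10.96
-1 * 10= -10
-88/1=-88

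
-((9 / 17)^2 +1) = -370 / 289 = -1.28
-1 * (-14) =14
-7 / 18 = -0.39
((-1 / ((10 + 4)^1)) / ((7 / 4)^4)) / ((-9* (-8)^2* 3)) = 2 / 453789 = 0.00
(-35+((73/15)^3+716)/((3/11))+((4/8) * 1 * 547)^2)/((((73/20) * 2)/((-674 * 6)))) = -2124122035402/49275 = -43107499.45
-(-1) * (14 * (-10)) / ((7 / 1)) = -20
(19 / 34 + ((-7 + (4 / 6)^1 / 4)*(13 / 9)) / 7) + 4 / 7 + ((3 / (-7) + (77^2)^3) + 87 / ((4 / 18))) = 1339322216963141 / 6426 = 208422380479.79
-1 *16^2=-256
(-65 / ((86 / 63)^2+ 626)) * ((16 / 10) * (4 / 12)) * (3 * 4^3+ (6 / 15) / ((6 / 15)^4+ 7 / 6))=-59159881872 / 5570843645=-10.62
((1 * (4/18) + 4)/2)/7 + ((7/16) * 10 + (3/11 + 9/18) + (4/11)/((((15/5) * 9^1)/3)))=10145/1848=5.49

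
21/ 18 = 7/ 6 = 1.17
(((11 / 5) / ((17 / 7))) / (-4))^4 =35153041 / 13363360000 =0.00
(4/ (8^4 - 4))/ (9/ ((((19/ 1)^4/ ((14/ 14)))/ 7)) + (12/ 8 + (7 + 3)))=260642/ 3066451707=0.00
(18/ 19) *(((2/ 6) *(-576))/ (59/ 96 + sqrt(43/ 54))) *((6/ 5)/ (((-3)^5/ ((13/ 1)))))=-18849792/ 1099435 + 1703936 *sqrt(258)/ 1099435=7.75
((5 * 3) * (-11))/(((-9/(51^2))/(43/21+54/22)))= 1502800/7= 214685.71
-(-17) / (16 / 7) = 119 / 16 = 7.44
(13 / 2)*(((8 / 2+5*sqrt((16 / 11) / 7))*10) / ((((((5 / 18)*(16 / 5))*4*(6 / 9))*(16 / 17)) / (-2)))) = -29835 / 128-149175*sqrt(77) / 9856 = -365.90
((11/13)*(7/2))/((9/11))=847/234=3.62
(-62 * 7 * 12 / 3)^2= 3013696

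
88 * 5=440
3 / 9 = 1 / 3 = 0.33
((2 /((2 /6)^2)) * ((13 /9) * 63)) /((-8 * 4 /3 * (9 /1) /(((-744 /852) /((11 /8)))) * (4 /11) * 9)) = 3.31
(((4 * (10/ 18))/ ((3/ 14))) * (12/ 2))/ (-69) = -560/ 621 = -0.90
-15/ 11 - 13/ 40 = -743/ 440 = -1.69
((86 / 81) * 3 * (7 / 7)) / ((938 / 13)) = 559 / 12663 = 0.04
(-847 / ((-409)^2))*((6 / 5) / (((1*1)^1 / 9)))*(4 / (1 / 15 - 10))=548856 / 24924869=0.02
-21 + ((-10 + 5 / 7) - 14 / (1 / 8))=-142.29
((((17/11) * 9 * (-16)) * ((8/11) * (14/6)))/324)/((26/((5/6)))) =-4760/127413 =-0.04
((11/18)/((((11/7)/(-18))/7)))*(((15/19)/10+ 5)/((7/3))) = -4053/38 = -106.66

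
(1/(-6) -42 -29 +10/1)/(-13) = 367/78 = 4.71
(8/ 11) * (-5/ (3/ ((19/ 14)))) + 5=775/ 231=3.35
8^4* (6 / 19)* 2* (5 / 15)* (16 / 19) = 262144 / 361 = 726.16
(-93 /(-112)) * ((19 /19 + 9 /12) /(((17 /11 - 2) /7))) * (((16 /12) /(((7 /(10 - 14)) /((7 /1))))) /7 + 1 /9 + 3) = -12617 /240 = -52.57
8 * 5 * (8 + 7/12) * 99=33990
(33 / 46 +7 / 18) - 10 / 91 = 18769 / 18837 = 1.00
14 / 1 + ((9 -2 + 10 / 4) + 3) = 26.50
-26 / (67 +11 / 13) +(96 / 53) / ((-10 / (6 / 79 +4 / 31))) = -120304801 / 286202385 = -0.42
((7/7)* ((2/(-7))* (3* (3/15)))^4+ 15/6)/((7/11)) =82562887/21008750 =3.93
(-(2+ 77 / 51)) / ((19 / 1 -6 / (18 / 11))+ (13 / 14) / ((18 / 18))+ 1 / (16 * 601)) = -12048848 / 55826045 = -0.22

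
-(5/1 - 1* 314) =309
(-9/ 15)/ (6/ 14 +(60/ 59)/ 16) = -1652/ 1355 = -1.22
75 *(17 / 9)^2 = 7225 / 27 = 267.59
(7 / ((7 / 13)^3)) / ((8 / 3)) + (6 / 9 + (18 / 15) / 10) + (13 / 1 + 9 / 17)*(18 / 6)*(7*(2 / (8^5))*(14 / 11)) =49605145907 / 2814873600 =17.62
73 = 73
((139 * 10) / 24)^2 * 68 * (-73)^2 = 43758683825 / 36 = 1215518995.14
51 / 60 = 17 / 20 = 0.85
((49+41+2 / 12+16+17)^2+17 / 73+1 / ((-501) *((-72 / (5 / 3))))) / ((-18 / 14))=-838890780245 / 71097912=-11799.09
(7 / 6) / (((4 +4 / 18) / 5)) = 105 / 76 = 1.38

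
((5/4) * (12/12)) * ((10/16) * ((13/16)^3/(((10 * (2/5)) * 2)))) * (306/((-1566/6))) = -933725/15204352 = -0.06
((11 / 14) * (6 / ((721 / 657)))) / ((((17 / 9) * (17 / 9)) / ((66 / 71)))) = 115906626 / 103559393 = 1.12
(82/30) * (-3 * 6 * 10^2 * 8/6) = -6560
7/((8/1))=0.88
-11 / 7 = -1.57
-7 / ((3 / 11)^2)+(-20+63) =-51.11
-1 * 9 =-9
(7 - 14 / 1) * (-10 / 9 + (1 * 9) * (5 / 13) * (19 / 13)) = -42035 / 1521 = -27.64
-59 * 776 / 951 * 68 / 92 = -778328 / 21873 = -35.58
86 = 86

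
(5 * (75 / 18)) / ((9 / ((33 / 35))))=275 / 126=2.18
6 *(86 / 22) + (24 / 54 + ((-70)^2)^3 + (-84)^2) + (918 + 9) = 11647251792683 / 99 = 117649008006.90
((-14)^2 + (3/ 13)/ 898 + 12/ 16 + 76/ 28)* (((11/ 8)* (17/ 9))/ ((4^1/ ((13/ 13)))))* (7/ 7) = 6096141469/ 47069568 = 129.51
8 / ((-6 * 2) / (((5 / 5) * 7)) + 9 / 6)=-37.33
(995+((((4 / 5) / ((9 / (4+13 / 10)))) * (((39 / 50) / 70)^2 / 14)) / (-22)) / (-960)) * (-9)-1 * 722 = -146045284000026871 / 15092000000000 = -9677.00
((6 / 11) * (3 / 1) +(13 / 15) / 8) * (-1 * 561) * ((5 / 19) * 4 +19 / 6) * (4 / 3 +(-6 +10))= -18831631 / 855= -22025.30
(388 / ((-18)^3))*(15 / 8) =-485 / 3888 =-0.12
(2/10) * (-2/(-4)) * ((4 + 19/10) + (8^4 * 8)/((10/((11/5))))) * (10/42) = 360743/2100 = 171.78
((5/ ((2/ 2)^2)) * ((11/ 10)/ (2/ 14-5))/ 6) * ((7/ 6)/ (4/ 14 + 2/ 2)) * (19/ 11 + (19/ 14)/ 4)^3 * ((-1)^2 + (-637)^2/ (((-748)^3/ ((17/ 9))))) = -456233846994203855/ 302417999260286976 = -1.51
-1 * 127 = -127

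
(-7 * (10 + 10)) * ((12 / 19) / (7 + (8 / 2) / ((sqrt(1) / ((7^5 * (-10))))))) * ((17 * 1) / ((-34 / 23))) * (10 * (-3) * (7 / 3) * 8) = 515200 / 608247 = 0.85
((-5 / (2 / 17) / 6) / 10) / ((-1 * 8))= 0.09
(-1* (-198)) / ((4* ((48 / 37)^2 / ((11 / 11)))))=15059 / 512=29.41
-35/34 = -1.03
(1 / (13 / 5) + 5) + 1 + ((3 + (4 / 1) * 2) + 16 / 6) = 782 / 39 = 20.05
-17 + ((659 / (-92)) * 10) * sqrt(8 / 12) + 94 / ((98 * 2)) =-3295 * sqrt(6) / 138 -1619 / 98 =-75.01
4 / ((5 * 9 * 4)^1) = 1 / 45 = 0.02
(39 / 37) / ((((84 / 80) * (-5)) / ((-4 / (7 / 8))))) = 0.92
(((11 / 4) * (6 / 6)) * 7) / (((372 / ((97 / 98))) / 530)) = 282755 / 10416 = 27.15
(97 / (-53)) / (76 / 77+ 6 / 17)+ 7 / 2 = 99197 / 46481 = 2.13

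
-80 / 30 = -8 / 3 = -2.67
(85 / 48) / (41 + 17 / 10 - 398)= -0.00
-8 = -8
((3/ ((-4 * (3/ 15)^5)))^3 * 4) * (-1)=823974609375/ 16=51498413085.94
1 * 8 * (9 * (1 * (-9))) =-648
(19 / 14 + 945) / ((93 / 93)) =13249 / 14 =946.36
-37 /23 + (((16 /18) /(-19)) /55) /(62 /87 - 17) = -164359579 /102172785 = -1.61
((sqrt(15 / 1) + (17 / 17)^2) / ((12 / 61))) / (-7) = -61*sqrt(15) / 84 - 61 / 84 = -3.54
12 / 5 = 2.40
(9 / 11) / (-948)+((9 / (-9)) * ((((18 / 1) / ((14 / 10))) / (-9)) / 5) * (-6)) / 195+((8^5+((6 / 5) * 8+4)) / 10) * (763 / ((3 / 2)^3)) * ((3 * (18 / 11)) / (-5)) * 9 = -258931961361053 / 39539500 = -6548690.84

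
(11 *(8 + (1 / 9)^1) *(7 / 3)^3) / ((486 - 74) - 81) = 275429 / 80433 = 3.42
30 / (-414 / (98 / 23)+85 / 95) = -13965 / 44813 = -0.31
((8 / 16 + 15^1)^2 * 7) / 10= 6727 / 40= 168.18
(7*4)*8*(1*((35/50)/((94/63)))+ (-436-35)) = -24768744/235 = -105398.91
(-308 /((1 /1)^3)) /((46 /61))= -9394 /23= -408.43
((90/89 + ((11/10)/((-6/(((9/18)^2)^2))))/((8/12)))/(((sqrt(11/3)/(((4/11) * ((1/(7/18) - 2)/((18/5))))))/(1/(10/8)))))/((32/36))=56621 * sqrt(33)/12061280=0.03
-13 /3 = -4.33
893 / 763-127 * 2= -192909 / 763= -252.83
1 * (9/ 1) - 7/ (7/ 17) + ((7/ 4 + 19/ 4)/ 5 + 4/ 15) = -193/ 30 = -6.43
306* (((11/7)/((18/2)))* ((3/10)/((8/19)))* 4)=10659/70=152.27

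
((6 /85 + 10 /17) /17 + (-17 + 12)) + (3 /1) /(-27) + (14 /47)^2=-143169914 /28728045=-4.98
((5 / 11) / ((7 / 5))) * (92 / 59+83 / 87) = 46075 / 56463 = 0.82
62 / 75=0.83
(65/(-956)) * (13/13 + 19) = -325/239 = -1.36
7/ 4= 1.75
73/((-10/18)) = -657/5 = -131.40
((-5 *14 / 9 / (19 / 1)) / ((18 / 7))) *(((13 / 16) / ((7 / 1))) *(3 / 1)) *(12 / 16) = -455 / 10944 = -0.04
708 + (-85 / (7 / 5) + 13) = 4622 / 7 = 660.29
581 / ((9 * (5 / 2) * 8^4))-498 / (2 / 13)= -298321339 / 92160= -3236.99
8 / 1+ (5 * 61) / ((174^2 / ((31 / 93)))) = 726929 / 90828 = 8.00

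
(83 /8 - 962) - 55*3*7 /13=-108209 /104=-1040.47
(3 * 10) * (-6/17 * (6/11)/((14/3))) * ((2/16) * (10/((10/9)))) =-3645/2618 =-1.39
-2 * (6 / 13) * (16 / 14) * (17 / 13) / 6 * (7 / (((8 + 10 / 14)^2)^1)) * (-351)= 359856 / 48373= 7.44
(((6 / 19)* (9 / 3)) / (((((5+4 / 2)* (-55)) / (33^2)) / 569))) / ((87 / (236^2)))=-18824468256 / 19285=-976119.69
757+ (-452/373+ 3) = 283028/373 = 758.79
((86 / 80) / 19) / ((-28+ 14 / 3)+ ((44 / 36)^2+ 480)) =3483 / 28204360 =0.00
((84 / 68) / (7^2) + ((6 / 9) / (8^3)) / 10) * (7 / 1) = 23159 / 130560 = 0.18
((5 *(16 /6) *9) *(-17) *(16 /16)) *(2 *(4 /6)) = -2720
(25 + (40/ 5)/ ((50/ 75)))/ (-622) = -0.06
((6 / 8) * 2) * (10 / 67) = 15 / 67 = 0.22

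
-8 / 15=-0.53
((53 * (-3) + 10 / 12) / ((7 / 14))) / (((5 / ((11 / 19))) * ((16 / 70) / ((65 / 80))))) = -130.20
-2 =-2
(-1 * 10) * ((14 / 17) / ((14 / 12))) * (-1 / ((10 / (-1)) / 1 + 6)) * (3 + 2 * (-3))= 90 / 17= 5.29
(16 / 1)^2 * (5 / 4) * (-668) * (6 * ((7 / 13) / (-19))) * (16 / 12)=48463.81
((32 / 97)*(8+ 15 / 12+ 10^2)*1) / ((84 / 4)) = 3496 / 2037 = 1.72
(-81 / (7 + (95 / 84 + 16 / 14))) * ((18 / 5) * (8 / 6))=-163296 / 3895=-41.92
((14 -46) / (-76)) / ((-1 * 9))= -8 / 171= -0.05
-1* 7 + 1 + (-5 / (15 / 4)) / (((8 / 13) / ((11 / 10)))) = -503 / 60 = -8.38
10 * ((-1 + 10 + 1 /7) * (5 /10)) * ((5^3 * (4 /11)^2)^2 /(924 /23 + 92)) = 184000000 /1947253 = 94.49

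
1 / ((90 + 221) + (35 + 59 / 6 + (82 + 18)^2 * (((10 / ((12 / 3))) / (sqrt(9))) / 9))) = 54 / 69215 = 0.00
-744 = -744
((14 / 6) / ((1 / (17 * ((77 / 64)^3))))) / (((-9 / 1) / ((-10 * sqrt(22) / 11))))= 24694285 * sqrt(22) / 3538944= 32.73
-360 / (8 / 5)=-225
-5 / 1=-5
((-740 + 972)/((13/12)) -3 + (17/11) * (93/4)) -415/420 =739031/3003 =246.10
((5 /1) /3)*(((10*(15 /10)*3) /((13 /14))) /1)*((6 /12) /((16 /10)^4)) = 328125 /53248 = 6.16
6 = 6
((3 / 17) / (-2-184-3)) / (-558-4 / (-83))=83 / 49598010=0.00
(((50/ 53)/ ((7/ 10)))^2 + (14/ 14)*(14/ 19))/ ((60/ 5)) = 1112829/ 5230358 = 0.21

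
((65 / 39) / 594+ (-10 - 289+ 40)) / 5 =-461533 / 8910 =-51.80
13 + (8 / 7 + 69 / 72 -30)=-2503 / 168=-14.90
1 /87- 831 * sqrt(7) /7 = 1 /87- 831 * sqrt(7) /7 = -314.08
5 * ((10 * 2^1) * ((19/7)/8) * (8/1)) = 271.43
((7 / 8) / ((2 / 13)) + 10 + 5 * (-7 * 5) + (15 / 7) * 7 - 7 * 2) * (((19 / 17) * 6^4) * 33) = -7567263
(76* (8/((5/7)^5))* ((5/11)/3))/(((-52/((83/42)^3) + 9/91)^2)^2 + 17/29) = 1086086609799148903427941114393642875152/4259661730388629586976632930613008649375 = 0.25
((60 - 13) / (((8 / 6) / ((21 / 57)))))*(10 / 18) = 1645 / 228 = 7.21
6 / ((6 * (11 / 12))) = 12 / 11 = 1.09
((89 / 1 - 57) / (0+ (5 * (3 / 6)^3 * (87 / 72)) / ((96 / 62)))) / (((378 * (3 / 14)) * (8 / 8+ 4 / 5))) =32768 / 72819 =0.45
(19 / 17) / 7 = 19 / 119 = 0.16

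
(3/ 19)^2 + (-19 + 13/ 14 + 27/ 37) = -3238201/ 186998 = -17.32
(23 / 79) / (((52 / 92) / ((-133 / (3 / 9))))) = -211071 / 1027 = -205.52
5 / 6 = 0.83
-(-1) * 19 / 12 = 19 / 12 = 1.58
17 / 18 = 0.94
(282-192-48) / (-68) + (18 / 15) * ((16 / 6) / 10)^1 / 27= -13903 / 22950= -0.61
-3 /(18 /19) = -3.17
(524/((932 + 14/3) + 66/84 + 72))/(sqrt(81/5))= 7336 * sqrt(5)/127191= 0.13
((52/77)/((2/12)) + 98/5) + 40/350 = 1830/77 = 23.77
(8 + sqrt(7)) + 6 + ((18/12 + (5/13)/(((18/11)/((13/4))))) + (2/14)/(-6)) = sqrt(7) + 8185/504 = 18.89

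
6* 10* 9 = 540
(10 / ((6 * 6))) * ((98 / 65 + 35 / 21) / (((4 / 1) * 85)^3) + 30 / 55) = 0.15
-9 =-9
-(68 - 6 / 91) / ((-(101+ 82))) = 6182 / 16653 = 0.37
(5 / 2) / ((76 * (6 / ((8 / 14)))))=5 / 1596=0.00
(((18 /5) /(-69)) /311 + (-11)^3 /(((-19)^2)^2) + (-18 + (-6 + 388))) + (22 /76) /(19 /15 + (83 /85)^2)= 163339354638698011 /448586601297860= 364.12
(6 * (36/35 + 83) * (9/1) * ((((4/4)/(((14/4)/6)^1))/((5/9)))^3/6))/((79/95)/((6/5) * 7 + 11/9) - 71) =-313.33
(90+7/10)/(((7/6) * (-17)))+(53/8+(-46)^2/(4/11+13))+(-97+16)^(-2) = 35063738489/218612520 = 160.39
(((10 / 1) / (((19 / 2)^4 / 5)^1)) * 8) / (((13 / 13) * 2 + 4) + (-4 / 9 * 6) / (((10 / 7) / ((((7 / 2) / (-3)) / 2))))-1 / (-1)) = 72000 / 11859211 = 0.01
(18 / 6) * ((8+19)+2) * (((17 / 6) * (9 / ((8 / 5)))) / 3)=7395 / 16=462.19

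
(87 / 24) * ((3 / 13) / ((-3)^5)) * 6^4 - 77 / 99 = -613 / 117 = -5.24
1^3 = 1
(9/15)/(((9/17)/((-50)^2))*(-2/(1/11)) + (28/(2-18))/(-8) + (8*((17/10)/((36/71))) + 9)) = 1836000/110271119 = 0.02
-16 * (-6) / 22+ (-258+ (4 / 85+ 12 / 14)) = -1654132 / 6545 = -252.73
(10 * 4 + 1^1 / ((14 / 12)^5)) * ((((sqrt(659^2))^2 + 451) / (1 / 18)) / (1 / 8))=42572463118848 / 16807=2533019760.75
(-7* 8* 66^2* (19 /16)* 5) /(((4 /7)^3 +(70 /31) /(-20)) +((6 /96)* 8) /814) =-25072043645880 /1286171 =-19493553.85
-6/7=-0.86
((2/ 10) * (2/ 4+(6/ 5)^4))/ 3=3217/ 18750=0.17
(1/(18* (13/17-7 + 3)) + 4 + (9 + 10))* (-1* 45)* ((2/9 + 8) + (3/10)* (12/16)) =-8736.35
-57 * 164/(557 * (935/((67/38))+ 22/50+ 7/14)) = -31315800/991264493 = -0.03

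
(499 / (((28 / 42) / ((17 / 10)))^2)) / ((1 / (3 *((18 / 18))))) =3893697 / 400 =9734.24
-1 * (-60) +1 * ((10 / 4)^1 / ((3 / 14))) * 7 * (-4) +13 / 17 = -13561 / 51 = -265.90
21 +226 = 247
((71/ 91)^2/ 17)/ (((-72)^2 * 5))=5041/ 3648939840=0.00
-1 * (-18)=18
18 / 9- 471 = -469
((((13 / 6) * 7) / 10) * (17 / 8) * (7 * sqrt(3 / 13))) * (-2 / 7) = -119 * sqrt(39) / 240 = -3.10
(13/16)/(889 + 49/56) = 13/14238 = 0.00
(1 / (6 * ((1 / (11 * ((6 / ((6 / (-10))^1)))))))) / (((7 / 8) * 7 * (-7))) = 440 / 1029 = 0.43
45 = 45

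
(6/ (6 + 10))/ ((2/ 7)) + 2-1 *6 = -43/ 16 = -2.69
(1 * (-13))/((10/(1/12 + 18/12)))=-247/120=-2.06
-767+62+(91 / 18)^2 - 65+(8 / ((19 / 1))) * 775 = -2573981 / 6156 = -418.13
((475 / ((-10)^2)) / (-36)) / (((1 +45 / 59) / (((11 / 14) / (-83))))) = 12331 / 17402112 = 0.00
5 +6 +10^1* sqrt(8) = 11 +20* sqrt(2) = 39.28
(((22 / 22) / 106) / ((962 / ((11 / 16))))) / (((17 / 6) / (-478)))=-7887 / 6934096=-0.00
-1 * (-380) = 380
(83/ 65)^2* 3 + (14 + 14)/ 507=62701/ 12675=4.95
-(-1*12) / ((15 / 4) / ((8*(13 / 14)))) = 23.77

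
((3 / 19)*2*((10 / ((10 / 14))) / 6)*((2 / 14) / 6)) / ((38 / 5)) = 5 / 2166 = 0.00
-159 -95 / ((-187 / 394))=7697 / 187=41.16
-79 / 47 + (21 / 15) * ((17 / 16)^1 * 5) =4329 / 752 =5.76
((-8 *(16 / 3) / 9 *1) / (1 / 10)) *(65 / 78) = -3200 / 81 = -39.51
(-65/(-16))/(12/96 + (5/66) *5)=2145/266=8.06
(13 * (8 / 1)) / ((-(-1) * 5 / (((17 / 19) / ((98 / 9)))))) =7956 / 4655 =1.71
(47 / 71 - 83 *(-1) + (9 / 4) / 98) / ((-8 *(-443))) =2329119 / 98636608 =0.02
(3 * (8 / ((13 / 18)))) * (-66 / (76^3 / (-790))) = 3.95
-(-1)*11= 11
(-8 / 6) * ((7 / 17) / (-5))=28 / 255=0.11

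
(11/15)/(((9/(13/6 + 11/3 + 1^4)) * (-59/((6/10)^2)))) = -451/132750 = -0.00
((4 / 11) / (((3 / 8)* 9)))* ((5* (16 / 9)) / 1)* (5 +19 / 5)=2048 / 243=8.43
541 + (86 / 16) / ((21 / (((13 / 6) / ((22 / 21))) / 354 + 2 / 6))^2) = 5716810878675 / 10567090688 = 541.00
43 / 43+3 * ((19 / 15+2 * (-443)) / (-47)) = 13506 / 235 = 57.47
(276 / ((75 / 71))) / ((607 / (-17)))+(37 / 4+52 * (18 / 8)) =7219199 / 60700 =118.93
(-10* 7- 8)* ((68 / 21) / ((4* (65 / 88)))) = -85.49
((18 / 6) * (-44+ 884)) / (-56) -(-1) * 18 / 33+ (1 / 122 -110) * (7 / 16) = -1987791 / 21472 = -92.58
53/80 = 0.66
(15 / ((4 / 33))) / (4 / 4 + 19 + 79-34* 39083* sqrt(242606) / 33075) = -12842762625* sqrt(242606) / 1011511610749714-63293146875 / 2023023221499428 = -0.01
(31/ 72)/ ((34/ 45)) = 155/ 272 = 0.57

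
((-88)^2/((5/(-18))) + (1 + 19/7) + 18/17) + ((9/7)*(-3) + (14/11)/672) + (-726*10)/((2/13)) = -23583200189/314160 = -75067.48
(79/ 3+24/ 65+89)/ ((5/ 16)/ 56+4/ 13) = 20215552/ 54735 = 369.34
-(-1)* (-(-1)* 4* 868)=3472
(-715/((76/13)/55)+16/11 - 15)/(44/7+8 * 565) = -39443593/26487824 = -1.49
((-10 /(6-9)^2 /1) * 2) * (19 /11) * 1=-380 /99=-3.84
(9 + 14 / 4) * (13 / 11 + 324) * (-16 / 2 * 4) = -1430800 / 11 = -130072.73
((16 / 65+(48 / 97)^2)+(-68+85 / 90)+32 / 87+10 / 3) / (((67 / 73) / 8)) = -547.94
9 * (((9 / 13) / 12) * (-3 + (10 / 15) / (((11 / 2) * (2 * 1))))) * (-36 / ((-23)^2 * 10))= 0.01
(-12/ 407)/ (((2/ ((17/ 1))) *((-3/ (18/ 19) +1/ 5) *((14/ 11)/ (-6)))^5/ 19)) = -167547156064200000/ 3472497624895691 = -48.25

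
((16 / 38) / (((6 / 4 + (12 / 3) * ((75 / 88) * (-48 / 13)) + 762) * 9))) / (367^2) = 2288 / 4946336480259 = 0.00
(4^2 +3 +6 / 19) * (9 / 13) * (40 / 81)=14680 / 2223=6.60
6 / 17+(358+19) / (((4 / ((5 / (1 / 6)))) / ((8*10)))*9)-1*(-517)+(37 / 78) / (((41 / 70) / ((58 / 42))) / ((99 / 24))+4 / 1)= 222580831895 / 8677344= 25650.80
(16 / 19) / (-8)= -2 / 19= -0.11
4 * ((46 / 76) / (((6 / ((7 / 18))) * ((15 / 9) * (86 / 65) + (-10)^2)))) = 2093 / 1363212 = 0.00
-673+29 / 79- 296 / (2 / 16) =-240210 / 79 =-3040.63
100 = 100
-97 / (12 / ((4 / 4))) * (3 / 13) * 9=-873 / 52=-16.79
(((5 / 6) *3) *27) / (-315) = -3 / 14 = -0.21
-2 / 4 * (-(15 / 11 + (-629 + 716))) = 486 / 11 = 44.18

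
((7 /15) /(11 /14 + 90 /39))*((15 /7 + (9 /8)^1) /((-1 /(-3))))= 16653 /11260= 1.48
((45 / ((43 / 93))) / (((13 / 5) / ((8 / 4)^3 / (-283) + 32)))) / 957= 167400 / 133859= 1.25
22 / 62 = 0.35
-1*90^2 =-8100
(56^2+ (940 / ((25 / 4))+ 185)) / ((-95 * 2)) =-17357 / 950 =-18.27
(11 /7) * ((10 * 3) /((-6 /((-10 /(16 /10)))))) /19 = 1375 /532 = 2.58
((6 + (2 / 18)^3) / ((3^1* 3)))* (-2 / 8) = -4375 / 26244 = -0.17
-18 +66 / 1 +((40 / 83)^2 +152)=1379400 / 6889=200.23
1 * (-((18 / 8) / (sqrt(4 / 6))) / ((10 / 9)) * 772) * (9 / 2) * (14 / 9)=-109431 * sqrt(6) / 20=-13402.51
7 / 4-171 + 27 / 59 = -39835 / 236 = -168.79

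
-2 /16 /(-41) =1 /328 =0.00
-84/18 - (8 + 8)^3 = -12302/3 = -4100.67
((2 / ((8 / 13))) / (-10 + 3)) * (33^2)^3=-16789083597 / 28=-599610128.46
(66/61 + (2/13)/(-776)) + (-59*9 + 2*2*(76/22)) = -1746753003/3384524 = -516.10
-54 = -54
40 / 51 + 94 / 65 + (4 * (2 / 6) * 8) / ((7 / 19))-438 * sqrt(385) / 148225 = 723598 / 23205-438 * sqrt(385) / 148225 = 31.12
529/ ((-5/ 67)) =-35443/ 5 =-7088.60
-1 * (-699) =699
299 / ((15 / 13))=3887 / 15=259.13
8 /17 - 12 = -196 /17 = -11.53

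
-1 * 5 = -5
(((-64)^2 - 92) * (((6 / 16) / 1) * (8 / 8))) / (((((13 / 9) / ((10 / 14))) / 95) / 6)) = 423225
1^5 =1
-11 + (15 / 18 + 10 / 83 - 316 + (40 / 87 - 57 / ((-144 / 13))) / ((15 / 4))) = -46871707 / 144420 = -324.55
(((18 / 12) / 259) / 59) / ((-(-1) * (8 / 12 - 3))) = -9 / 213934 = -0.00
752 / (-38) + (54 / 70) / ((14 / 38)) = -82373 / 4655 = -17.70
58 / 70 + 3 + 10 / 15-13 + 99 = 9502 / 105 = 90.50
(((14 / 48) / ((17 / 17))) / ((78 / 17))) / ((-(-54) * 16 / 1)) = 119 / 1617408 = 0.00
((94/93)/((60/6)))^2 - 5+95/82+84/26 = -0.60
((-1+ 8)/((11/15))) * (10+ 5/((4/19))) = 14175/44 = 322.16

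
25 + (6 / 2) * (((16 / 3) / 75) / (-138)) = 129367 / 5175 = 25.00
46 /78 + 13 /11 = 760 /429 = 1.77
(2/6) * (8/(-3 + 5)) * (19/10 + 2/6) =134/45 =2.98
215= 215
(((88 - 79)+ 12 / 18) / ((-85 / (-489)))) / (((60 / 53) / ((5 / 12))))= 250531 / 12240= 20.47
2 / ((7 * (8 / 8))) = 2 / 7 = 0.29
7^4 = 2401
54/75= 18/25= 0.72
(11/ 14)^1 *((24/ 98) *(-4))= -264/ 343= -0.77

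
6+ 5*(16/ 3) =98/ 3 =32.67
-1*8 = -8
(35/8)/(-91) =-0.05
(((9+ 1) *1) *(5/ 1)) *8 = 400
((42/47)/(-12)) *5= -35/94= -0.37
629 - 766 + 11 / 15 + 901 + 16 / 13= 149363 / 195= 765.96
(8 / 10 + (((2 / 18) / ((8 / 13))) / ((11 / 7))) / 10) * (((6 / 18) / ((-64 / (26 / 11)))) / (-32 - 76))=83551 / 903260160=0.00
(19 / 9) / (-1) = -19 / 9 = -2.11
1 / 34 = 0.03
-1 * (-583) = 583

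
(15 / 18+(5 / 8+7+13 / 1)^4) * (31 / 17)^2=2136891242515 / 3551232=601732.37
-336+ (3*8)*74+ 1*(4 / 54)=38882 / 27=1440.07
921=921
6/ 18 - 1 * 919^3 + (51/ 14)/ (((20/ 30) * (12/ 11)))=-260786922029/ 336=-776151553.66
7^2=49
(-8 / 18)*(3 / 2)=-2 / 3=-0.67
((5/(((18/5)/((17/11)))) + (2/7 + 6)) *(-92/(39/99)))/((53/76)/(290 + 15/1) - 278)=958585720/135323727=7.08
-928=-928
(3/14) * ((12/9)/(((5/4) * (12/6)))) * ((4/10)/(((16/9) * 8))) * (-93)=-837/2800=-0.30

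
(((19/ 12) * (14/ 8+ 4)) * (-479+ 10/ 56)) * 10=-9764765/ 224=-43592.70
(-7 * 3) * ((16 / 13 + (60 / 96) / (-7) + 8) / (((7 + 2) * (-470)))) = 1331 / 29328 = 0.05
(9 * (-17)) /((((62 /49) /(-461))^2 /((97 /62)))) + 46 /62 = -7572811833737 /238328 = -31774746.71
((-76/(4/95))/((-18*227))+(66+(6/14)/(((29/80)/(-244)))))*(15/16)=-920827585/4423776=-208.15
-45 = -45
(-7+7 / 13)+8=20 / 13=1.54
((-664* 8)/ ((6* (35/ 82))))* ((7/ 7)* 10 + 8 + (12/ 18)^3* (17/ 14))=-151147648/ 3969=-38082.05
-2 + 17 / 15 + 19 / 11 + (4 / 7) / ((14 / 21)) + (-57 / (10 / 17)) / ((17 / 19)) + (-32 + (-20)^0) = -63563 / 462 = -137.58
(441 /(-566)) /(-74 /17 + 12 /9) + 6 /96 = 15965 /49808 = 0.32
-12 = -12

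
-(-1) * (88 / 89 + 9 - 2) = 711 / 89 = 7.99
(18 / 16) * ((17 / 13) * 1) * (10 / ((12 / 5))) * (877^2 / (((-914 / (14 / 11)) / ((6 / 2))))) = -20593428975 / 1045616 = -19695.02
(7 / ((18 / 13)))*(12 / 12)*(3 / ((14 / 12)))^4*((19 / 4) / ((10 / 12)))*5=2160756 / 343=6299.58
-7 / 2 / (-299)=7 / 598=0.01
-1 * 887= -887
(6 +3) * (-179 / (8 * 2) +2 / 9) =-1579 / 16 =-98.69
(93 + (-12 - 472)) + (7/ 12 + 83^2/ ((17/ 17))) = 77983/ 12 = 6498.58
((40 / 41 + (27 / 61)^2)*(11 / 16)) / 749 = 1966019 / 1828291024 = 0.00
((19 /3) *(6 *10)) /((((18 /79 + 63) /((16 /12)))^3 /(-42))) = -0.15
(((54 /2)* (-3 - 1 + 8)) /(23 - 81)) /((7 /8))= -432 /203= -2.13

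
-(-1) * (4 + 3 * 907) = 2725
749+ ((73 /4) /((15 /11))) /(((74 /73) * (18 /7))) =754.13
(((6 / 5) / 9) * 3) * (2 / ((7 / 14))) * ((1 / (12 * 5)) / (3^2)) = 2 / 675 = 0.00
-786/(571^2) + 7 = 2281501/326041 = 7.00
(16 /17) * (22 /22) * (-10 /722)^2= 400 /2215457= 0.00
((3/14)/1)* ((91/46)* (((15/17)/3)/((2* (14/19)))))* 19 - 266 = -11578277/43792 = -264.39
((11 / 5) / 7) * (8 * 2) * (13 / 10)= 6.54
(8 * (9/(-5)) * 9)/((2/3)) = -972/5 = -194.40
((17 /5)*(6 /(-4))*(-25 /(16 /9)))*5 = 11475 /32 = 358.59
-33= -33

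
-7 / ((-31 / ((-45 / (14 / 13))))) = -585 / 62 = -9.44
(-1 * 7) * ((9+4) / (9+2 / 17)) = -1547 / 155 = -9.98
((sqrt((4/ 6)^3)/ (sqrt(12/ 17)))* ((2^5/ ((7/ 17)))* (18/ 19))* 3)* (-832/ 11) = -2715648* sqrt(34)/ 1463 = -10823.52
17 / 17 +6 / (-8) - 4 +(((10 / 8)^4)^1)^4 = 136481763265 / 4294967296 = 31.78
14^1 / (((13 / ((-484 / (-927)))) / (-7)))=-47432 / 12051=-3.94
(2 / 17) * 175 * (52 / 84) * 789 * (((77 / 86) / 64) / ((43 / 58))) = 190865675 / 1005856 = 189.75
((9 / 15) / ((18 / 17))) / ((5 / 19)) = 323 / 150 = 2.15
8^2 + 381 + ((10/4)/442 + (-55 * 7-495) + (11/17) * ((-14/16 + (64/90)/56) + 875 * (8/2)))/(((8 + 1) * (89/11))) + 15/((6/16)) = 224834557121/446092920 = 504.01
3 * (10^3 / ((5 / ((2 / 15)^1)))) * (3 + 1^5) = 320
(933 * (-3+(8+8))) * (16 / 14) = 13861.71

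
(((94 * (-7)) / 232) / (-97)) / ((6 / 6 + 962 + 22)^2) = 329 / 10916971700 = 0.00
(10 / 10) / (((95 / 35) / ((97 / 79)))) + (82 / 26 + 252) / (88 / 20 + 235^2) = 2462443654 / 5388456411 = 0.46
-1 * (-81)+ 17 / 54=4391 / 54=81.31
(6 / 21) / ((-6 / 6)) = -2 / 7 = -0.29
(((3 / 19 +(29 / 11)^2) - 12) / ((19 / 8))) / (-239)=89968 / 10439759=0.01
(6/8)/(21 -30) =-1/12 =-0.08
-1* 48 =-48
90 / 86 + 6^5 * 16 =5349933 / 43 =124417.05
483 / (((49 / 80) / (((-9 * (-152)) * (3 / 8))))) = 2831760 / 7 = 404537.14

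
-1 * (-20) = 20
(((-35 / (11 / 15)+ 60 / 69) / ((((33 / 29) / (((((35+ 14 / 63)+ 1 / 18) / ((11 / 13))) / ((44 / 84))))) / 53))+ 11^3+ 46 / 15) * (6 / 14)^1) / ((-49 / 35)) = 52767.49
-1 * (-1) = 1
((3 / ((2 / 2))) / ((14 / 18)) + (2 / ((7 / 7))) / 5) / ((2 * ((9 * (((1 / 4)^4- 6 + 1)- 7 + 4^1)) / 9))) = -19072 / 71645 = -0.27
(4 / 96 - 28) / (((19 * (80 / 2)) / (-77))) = 51667 / 18240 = 2.83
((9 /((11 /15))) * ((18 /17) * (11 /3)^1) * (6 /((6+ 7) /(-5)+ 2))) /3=-2700 /17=-158.82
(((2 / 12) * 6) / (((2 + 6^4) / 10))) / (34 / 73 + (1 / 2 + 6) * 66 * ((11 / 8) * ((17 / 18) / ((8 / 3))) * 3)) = 46720 / 3803549519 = 0.00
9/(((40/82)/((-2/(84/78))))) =-4797/140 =-34.26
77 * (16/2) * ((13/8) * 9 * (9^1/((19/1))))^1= 81081/19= 4267.42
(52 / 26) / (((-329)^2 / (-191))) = -382 / 108241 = -0.00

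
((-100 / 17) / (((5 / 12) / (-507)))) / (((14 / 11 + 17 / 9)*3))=4015440 / 5321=754.64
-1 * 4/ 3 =-1.33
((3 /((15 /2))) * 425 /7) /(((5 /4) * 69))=136 /483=0.28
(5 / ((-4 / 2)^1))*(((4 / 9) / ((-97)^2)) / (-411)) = 10 / 34803891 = 0.00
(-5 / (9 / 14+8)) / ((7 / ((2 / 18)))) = -0.01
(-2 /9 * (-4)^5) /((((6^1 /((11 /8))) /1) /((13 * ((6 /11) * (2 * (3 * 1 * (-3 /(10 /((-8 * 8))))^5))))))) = 5788928720.24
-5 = -5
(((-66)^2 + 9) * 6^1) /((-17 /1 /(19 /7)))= -497610 /119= -4181.60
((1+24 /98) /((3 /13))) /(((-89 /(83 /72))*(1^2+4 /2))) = -65819 /2825928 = -0.02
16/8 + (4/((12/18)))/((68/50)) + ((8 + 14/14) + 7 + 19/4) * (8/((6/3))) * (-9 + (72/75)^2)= -7056014/10625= -664.10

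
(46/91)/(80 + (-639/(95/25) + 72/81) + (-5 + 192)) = 0.01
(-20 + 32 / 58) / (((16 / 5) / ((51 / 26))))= -35955 / 3016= -11.92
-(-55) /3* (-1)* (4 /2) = -110 /3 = -36.67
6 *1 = 6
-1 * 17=-17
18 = 18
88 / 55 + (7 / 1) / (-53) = 389 / 265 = 1.47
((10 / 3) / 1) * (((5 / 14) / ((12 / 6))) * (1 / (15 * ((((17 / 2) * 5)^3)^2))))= 32 / 4752083896875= 0.00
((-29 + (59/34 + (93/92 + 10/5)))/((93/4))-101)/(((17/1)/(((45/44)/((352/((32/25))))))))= -2782947/124664485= -0.02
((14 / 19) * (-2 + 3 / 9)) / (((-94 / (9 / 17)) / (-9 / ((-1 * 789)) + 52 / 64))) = 364035 / 63881648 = 0.01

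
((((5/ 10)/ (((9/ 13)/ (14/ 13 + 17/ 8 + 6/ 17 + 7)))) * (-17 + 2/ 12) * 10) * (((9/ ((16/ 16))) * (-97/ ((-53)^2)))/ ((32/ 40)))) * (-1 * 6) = -4570545425/ 1528096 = -2991.01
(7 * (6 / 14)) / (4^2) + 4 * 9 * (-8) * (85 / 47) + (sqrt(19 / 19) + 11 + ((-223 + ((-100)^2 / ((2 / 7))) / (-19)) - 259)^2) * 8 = 11730657363157 / 271472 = 43211297.53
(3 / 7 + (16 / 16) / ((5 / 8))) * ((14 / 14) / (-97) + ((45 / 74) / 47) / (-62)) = -15620071 / 732084220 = -0.02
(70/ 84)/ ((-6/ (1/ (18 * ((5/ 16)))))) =-2/ 81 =-0.02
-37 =-37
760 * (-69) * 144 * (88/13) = -664519680/13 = -51116898.46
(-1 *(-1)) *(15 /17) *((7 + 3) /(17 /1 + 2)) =150 /323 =0.46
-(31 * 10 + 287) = -597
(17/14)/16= 17/224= 0.08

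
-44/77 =-4/7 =-0.57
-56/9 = -6.22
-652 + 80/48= -1951/3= -650.33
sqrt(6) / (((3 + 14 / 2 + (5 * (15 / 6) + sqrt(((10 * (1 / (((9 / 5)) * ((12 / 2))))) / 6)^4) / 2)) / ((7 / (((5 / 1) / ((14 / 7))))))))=734832 * sqrt(6) / 5908025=0.30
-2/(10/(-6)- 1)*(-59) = -177/4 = -44.25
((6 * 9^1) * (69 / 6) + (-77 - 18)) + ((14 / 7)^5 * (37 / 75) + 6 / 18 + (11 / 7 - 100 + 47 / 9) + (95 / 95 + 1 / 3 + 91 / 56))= 5693587 / 12600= 451.87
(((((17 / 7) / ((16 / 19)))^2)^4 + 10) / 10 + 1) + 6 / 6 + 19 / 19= 119463601528466261921 / 247596317629480960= 482.49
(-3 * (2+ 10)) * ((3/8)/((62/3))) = -81/124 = -0.65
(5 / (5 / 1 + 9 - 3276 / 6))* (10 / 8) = -25 / 2128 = -0.01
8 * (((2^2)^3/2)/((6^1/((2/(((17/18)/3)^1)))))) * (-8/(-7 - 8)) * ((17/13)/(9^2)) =4096/1755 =2.33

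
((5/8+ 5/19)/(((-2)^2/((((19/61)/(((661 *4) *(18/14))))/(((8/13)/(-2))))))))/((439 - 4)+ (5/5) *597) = -455/7101657088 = -0.00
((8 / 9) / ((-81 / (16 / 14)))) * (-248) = 15872 / 5103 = 3.11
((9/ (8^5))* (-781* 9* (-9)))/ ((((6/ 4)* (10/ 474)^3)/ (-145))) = -73265639280471/ 409600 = -178871189.65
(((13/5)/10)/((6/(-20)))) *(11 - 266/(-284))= -10.35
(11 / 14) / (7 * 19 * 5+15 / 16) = 88 / 74585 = 0.00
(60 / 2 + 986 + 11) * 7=7189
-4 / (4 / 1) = -1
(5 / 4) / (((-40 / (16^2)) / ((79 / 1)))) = -632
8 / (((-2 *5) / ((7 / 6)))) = -14 / 15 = -0.93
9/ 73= 0.12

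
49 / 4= 12.25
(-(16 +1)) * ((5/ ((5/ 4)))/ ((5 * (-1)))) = 68/ 5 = 13.60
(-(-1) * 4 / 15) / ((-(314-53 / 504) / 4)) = -2688 / 791015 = -0.00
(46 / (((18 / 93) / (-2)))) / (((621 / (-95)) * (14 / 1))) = 2945 / 567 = 5.19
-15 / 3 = -5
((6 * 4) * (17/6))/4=17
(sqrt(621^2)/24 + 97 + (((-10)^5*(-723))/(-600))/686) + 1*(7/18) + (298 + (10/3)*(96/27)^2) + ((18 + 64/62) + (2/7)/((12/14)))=6348203945/20670552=307.11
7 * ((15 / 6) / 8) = 35 / 16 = 2.19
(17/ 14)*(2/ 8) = 17/ 56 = 0.30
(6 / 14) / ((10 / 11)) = 33 / 70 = 0.47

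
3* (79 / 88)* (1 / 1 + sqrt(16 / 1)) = 1185 / 88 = 13.47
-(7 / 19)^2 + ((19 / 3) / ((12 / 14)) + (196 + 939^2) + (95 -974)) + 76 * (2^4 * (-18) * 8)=4587206263 / 6498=705941.25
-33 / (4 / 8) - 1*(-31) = -35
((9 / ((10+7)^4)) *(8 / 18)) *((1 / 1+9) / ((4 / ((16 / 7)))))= 160 / 584647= 0.00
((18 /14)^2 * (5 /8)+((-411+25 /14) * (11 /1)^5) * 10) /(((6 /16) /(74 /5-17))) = 568359285373 /147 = 3866389696.41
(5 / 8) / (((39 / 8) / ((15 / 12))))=0.16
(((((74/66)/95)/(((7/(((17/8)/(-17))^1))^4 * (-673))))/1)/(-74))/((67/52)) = 13/695103578695680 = 0.00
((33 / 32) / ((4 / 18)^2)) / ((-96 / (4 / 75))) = -297 / 25600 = -0.01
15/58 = 0.26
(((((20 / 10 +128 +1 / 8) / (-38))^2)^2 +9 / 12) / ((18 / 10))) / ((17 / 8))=1967950079255 / 54447071232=36.14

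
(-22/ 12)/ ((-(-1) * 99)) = -1/ 54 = -0.02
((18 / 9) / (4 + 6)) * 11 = 2.20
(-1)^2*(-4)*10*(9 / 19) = -360 / 19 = -18.95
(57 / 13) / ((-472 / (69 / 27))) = -437 / 18408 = -0.02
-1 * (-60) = 60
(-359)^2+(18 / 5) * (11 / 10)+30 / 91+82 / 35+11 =293244389 / 2275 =128898.63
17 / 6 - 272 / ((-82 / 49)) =165.37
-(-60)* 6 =360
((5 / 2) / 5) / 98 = 1 / 196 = 0.01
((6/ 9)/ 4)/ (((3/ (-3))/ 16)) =-8/ 3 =-2.67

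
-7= -7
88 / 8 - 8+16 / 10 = 23 / 5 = 4.60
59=59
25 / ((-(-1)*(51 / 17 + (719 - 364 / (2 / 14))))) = -25 / 1826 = -0.01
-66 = -66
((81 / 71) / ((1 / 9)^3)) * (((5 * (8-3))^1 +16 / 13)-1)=19368072 / 923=20983.83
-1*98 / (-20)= 49 / 10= 4.90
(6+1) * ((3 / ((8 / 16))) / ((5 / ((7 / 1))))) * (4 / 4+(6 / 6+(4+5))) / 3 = 1078 / 5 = 215.60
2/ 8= 1/ 4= 0.25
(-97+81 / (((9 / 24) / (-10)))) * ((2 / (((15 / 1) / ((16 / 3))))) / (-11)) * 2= 144448 / 495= 291.81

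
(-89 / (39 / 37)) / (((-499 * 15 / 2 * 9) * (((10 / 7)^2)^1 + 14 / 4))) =645428 / 1426588605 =0.00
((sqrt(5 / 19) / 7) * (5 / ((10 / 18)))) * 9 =81 * sqrt(95) / 133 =5.94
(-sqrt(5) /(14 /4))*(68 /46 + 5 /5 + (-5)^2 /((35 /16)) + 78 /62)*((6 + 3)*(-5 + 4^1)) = 87.20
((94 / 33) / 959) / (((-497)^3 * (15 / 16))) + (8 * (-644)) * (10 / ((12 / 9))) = -2251801427165969104 / 58276434450465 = -38640.00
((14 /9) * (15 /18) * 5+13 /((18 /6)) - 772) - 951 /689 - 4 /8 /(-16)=-453933557 /595296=-762.53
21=21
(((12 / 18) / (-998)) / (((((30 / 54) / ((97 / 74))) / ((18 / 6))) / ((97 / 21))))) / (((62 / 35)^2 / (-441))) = 435683745 / 141943544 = 3.07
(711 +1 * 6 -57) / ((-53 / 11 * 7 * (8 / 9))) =-16335 / 742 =-22.01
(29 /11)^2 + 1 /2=1803 /242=7.45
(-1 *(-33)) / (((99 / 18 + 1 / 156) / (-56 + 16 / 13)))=-281952 / 859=-328.23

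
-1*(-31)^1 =31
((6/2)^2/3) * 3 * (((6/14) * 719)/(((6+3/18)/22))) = 2562516/259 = 9893.88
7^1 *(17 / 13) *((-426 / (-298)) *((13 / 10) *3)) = 76041 / 1490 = 51.03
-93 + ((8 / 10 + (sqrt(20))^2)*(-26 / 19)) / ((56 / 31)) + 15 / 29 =-2087392 / 19285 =-108.24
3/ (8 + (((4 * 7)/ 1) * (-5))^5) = -1/ 17927466664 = -0.00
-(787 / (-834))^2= -619369 / 695556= -0.89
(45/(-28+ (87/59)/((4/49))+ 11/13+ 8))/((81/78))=-79768/2007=-39.74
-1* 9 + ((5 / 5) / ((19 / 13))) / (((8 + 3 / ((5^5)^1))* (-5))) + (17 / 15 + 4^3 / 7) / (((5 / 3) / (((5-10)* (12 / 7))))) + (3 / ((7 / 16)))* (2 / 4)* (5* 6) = 4770907054 / 116388965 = 40.99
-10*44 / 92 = -110 / 23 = -4.78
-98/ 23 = -4.26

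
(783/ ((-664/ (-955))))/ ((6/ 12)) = 747765/ 332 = 2252.30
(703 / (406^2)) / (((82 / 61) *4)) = 42883 / 54066208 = 0.00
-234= -234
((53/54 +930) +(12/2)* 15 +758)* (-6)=-96065/9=-10673.89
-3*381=-1143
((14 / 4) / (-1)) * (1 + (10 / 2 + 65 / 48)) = -25.74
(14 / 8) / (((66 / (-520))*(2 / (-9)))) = 1365 / 22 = 62.05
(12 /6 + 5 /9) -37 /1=-310 /9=-34.44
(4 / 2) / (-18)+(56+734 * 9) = 59957 / 9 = 6661.89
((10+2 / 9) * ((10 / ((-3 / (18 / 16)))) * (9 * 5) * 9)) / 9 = -1725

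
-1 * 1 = -1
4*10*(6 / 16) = 15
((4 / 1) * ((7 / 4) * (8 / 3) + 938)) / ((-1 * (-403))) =11312 / 1209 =9.36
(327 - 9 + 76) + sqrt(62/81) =sqrt(62)/9 + 394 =394.87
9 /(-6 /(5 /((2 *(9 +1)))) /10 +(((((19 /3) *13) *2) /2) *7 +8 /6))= 135 /8629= 0.02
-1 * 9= -9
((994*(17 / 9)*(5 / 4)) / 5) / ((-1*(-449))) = 8449 / 8082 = 1.05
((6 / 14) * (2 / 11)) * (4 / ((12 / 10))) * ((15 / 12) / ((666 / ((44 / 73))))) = 0.00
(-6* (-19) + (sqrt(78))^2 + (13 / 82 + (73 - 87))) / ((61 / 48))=350616 / 2501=140.19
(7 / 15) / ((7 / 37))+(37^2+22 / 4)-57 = 39599 / 30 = 1319.97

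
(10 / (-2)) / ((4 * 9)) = -5 / 36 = -0.14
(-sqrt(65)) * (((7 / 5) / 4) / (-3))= 7 * sqrt(65) / 60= 0.94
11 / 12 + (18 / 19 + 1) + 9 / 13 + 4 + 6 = 40181 / 2964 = 13.56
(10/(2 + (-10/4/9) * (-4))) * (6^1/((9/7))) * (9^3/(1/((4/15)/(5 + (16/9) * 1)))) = 26244/61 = 430.23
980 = 980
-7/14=-1/2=-0.50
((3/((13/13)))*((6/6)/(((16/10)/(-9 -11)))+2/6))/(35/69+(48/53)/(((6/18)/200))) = -266961/3978110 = -0.07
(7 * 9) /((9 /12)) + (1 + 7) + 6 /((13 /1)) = 1202 /13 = 92.46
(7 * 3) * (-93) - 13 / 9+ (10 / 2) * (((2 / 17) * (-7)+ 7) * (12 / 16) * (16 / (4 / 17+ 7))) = -702290 / 369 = -1903.22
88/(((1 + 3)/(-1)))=-22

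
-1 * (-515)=515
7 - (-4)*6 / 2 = 19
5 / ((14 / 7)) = 5 / 2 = 2.50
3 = 3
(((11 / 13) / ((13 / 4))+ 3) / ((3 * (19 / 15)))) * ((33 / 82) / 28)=4785 / 388024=0.01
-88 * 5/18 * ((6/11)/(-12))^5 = 5/1054152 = 0.00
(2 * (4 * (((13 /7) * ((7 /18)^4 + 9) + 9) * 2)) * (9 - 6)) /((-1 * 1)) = -18926893 /15309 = -1236.32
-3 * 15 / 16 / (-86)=45 / 1376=0.03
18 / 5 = 3.60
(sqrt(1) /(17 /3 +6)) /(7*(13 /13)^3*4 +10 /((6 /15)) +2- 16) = 1 /455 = 0.00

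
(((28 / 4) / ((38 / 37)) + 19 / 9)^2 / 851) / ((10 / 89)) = 829552001 / 995363640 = 0.83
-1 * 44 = -44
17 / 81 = 0.21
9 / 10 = 0.90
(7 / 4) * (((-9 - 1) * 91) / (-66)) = 3185 / 132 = 24.13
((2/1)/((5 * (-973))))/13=-2/63245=-0.00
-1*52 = -52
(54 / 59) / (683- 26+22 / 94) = 1269 / 911255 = 0.00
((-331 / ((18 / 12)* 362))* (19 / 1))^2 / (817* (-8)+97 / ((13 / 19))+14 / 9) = -514169773 / 24503360623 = -0.02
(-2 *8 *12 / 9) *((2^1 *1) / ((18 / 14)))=-896 / 27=-33.19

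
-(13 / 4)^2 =-169 / 16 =-10.56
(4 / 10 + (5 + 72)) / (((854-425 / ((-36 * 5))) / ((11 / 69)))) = 51084 / 3545335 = 0.01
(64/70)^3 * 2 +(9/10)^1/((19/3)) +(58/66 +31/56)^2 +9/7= 284335249889/56776104000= 5.01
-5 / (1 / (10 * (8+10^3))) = -50400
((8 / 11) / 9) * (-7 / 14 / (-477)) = 4 / 47223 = 0.00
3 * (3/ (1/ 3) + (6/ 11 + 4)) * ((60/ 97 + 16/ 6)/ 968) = 35611/ 258214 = 0.14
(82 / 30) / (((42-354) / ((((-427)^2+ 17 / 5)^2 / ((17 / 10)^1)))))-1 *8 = -8519058320801 / 49725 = -171323445.37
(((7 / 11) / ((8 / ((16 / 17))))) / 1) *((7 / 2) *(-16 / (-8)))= 98 / 187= 0.52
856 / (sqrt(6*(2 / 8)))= 856*sqrt(6) / 3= 698.92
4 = 4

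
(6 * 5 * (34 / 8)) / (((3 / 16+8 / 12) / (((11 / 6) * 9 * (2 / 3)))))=67320 / 41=1641.95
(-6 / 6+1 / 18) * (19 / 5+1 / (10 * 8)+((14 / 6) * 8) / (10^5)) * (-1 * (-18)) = -9722351 / 150000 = -64.82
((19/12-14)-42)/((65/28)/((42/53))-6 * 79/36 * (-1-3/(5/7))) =-319970/419809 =-0.76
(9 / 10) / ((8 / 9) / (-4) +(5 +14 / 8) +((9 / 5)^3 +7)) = 4050 / 87119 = 0.05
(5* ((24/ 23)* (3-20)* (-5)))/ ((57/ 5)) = 17000/ 437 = 38.90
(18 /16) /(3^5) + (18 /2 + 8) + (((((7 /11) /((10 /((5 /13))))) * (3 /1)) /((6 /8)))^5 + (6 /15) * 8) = 1304833295095123 /64580877658440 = 20.20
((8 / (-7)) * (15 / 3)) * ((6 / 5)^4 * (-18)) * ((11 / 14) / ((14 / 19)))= 9751104 / 42875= 227.43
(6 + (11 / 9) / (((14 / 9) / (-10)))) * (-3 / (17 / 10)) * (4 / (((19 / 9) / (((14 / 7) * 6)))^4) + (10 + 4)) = 212947830420 / 15508199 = 13731.31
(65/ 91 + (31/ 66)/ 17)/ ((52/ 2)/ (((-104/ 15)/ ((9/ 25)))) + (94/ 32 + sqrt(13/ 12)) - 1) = -10954760/ 18552457 + 9323200 * sqrt(39)/ 55657371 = 0.46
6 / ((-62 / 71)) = -213 / 31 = -6.87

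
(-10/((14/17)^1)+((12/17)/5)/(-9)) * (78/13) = -43406/595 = -72.95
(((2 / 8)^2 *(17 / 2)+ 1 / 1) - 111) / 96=-3503 / 3072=-1.14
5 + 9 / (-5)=16 / 5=3.20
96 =96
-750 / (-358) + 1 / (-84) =2.08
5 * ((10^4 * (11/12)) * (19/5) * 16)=8360000/3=2786666.67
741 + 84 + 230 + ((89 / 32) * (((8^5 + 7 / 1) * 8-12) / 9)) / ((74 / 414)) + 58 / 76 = 2555257083 / 5624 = 454348.70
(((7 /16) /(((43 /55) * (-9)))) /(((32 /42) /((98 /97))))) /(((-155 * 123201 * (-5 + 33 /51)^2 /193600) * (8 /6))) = 23089156475 /697861987643808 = 0.00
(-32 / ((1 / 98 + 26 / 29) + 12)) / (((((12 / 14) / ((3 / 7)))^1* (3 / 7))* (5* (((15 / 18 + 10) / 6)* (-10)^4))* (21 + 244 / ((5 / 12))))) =-79576 / 1506557446875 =-0.00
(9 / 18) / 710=1 / 1420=0.00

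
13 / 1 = 13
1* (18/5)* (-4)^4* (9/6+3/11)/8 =11232/55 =204.22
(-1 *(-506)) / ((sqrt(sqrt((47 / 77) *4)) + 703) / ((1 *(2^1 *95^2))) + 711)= 506 / (sqrt(2) *47^(1 / 4) *77^(3 / 4) / 1389850 + 675487 / 950)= 0.71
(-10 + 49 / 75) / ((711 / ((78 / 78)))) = -701 / 53325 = -0.01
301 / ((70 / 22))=473 / 5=94.60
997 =997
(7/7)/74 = 1/74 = 0.01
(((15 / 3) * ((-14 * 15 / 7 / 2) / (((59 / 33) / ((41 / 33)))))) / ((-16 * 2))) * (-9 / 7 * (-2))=4.19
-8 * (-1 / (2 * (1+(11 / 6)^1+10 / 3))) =24 / 37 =0.65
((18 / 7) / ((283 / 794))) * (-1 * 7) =-50.50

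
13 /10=1.30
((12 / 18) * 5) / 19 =10 / 57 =0.18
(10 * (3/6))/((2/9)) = 45/2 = 22.50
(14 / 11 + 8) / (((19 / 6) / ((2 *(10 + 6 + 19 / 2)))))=31212 / 209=149.34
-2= -2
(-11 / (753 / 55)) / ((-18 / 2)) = 605 / 6777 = 0.09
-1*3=-3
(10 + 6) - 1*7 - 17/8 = 55/8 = 6.88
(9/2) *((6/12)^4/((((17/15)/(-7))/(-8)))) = 945/68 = 13.90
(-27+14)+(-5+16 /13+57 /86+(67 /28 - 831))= -13221457 /15652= -844.71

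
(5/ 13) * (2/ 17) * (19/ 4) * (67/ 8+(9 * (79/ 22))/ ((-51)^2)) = 1.80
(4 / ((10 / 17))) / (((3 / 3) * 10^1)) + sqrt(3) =17 / 25 + sqrt(3) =2.41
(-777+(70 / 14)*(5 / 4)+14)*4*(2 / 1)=-6054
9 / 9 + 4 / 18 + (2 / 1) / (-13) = 125 / 117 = 1.07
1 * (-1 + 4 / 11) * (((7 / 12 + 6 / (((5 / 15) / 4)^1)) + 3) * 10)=-31745 / 66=-480.98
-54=-54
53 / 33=1.61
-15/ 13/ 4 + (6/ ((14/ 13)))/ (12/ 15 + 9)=4995/ 17836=0.28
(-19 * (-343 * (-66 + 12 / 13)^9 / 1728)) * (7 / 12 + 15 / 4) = -279071826934838753610626328 / 815730721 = -342112684677029288.46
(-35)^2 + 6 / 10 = 6128 / 5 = 1225.60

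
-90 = -90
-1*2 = -2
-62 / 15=-4.13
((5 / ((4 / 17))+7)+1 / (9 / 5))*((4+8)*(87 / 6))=30073 / 6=5012.17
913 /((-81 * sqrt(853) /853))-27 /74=-913 * sqrt(853) /81-27 /74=-329.57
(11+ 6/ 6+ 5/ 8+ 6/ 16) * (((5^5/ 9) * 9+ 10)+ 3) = 40794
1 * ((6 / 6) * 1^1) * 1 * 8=8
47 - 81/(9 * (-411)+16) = 47.02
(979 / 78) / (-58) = -979 / 4524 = -0.22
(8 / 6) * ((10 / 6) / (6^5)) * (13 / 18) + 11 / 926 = 1762199 / 145811664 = 0.01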